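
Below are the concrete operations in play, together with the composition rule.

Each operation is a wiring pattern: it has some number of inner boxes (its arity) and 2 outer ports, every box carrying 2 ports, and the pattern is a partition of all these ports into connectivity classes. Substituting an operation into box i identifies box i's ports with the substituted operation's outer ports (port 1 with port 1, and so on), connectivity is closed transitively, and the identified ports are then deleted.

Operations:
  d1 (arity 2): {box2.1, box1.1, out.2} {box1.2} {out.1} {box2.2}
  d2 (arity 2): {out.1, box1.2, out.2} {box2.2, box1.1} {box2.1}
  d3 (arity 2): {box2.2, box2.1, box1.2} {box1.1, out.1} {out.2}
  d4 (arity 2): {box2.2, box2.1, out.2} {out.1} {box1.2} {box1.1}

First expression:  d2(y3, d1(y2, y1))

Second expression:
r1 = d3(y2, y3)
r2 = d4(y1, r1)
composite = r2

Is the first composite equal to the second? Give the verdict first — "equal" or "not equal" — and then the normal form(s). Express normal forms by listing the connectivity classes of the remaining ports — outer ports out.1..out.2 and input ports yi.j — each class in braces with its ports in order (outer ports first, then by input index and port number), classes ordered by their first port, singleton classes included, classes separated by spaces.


In normal form, the first expression is {out.1, out.2, y3.2} {y1.1, y2.1, y3.1} {y1.2} {y2.2}
In normal form, the second expression is {out.1} {out.2, y2.1} {y1.1} {y1.2} {y2.2, y3.1, y3.2}
The forms do not match — not equal.

not equal; first: {out.1, out.2, y3.2} {y1.1, y2.1, y3.1} {y1.2} {y2.2}; second: {out.1} {out.2, y2.1} {y1.1} {y1.2} {y2.2, y3.1, y3.2}


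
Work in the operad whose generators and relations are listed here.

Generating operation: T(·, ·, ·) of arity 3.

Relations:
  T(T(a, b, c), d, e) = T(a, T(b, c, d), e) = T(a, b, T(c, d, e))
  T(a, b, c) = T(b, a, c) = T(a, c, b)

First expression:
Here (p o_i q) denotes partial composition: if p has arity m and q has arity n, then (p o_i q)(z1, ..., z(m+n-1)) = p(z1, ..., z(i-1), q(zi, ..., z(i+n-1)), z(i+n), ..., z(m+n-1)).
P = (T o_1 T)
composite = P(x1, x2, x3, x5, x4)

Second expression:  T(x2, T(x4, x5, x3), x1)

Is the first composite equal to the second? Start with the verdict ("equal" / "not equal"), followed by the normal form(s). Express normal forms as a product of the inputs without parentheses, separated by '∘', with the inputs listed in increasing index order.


equal; the common form is x1 ∘ x2 ∘ x3 ∘ x4 ∘ x5


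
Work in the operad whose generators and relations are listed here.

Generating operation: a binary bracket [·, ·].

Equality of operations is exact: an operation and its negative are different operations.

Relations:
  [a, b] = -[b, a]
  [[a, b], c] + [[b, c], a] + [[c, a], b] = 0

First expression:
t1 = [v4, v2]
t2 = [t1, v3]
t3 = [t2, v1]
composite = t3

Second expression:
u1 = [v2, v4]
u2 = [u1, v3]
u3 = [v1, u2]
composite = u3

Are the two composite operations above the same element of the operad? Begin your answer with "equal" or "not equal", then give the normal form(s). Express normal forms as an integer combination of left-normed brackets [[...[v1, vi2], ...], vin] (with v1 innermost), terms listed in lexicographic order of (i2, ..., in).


The first expression reduces to [[[v1, v2], v4], v3] - [[[v1, v3], v2], v4] + [[[v1, v3], v4], v2] - [[[v1, v4], v2], v3]
The second expression reduces to [[[v1, v2], v4], v3] - [[[v1, v3], v2], v4] + [[[v1, v3], v4], v2] - [[[v1, v4], v2], v3]
One common form — equal.

equal; both compose to [[[v1, v2], v4], v3] - [[[v1, v3], v2], v4] + [[[v1, v3], v4], v2] - [[[v1, v4], v2], v3]


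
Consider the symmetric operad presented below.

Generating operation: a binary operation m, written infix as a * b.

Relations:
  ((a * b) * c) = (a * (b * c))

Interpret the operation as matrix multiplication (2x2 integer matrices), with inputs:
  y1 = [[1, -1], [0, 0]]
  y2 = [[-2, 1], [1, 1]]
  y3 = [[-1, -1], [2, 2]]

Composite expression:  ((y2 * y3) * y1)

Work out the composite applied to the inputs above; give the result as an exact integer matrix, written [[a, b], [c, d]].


[[4, -4], [1, -1]]

(y2 * y3) = [[4, 4], [1, 1]]
((y2 * y3) * y1) = [[4, -4], [1, -1]]


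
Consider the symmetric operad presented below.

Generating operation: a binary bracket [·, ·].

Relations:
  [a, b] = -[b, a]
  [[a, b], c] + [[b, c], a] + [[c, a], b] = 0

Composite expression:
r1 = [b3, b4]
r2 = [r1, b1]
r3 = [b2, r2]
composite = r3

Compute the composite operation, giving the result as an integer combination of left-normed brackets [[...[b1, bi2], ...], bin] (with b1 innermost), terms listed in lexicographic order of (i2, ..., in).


[[[b1, b3], b4], b2] - [[[b1, b4], b3], b2]

Left-normed coefficients sit on the b1-initial expansion words.
Composite bracket: [b2, [[b3, b4], b1]]
The bracket unfolds into 8 signed words via [a, b] = ab - ba (2^3 = 8).
Keep just the words that open with b1:
  the word b1b3b4b2 carries sign +1 and contributes +[[[b1, b3], b4], b2]
  the word b1b4b3b2 carries sign -1 and contributes -[[[b1, b4], b3], b2]


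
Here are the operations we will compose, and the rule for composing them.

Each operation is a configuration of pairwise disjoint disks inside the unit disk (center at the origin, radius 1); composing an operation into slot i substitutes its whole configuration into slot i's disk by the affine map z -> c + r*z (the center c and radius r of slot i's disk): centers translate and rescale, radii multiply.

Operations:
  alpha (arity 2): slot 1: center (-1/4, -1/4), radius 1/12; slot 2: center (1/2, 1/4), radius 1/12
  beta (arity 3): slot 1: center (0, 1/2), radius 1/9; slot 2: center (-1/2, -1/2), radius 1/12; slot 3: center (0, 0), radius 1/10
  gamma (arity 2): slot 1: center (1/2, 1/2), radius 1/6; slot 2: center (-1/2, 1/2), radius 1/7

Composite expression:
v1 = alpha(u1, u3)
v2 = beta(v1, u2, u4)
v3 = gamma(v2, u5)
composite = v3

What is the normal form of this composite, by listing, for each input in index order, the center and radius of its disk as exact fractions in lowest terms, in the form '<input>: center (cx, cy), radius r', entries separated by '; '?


Follow each u-input down from gamma: c' goes to c + r*c', radius to r*r'.
input u1: composing its 3 substitution steps yields center (107/216, 125/216), radius 1/648
input u3: composing its 3 substitution steps yields center (55/108, 127/216), radius 1/648
input u2: composing its 2 substitution steps yields center (5/12, 5/12), radius 1/72
input u4: composing its 2 substitution steps yields center (1/2, 1/2), radius 1/60
input u5: composing its 1 substitution step yields center (-1/2, 1/2), radius 1/7

u1: center (107/216, 125/216), radius 1/648; u2: center (5/12, 5/12), radius 1/72; u3: center (55/108, 127/216), radius 1/648; u4: center (1/2, 1/2), radius 1/60; u5: center (-1/2, 1/2), radius 1/7


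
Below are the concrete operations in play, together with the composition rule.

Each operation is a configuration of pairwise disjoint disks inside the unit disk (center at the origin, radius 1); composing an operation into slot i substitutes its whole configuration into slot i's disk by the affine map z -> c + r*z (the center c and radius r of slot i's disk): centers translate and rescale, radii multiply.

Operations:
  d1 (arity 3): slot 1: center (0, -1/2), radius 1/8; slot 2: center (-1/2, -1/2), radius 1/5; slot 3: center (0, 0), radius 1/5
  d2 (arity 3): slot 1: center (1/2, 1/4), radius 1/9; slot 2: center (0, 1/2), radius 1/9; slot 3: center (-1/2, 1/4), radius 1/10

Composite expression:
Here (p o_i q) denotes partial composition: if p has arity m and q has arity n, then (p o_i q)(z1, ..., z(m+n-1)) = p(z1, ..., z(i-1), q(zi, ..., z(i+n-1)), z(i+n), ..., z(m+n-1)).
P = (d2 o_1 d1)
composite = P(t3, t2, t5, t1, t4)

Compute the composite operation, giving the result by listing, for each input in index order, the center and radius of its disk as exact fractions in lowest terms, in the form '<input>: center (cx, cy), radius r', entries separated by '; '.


t1: center (0, 1/2), radius 1/9; t2: center (4/9, 7/36), radius 1/45; t3: center (1/2, 7/36), radius 1/72; t4: center (-1/2, 1/4), radius 1/10; t5: center (1/2, 1/4), radius 1/45

Each t-disk chains the slot maps above it in d2; radii multiply.
input t3: applying the 2 nested substitutions gives center (1/2, 7/36), radius 1/72
input t2: applying the 2 nested substitutions gives center (4/9, 7/36), radius 1/45
input t5: applying the 2 nested substitutions gives center (1/2, 1/4), radius 1/45
input t1: applying the 1 nested substitution gives center (0, 1/2), radius 1/9
input t4: applying the 1 nested substitution gives center (-1/2, 1/4), radius 1/10


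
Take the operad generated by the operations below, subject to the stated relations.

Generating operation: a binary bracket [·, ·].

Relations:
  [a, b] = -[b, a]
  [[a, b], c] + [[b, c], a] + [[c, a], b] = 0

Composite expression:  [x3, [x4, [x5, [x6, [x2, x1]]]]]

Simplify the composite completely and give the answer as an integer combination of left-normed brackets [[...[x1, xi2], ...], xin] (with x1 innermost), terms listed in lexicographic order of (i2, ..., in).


-[[[[[x1, x2], x6], x5], x4], x3]

In the tensor algebra, words opening x1 carry the x1-anchored form.
Composite bracket: [x3, [x4, [x5, [x6, [x2, x1]]]]]
Full expansion: 32 signed words from ab - ba (2^5 = 32).
The x1-initial words carry the normal form:
  the word x1x2x6x5x4x3 carries sign -1 and contributes -[[[[[x1, x2], x6], x5], x4], x3]


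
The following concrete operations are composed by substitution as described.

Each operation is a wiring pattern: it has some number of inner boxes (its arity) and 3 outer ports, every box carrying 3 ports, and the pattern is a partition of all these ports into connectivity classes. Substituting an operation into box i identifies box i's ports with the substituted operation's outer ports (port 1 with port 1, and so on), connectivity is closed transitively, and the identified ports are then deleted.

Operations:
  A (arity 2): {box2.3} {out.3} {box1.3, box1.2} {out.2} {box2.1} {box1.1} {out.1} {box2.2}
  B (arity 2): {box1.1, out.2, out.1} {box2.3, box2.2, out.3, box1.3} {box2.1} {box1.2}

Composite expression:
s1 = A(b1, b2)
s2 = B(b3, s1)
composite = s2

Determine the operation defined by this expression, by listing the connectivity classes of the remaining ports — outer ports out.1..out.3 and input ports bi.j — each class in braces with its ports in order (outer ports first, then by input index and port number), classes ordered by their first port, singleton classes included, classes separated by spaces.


{out.1, out.2, b3.1} {out.3, b3.3} {b1.1} {b1.2, b1.3} {b2.1} {b2.2} {b2.3} {b3.2}

Connectivity passes through glued B-boundaries; trace each wire chain.
the subtree at A composes to {out.1} {out.2} {out.3} {b1.1} {b1.2, b1.3} {b2.1} {b2.2} {b2.3} on (b1, b2); out.j = own outer ports
the subtree at B composes to {out.1, out.2, b3.1} {out.3, b3.3} {b1.1} {b1.2, b1.3} {b2.1} {b2.2} {b2.3} {b3.2} on (b3, b1, b2); out.j = own outer ports


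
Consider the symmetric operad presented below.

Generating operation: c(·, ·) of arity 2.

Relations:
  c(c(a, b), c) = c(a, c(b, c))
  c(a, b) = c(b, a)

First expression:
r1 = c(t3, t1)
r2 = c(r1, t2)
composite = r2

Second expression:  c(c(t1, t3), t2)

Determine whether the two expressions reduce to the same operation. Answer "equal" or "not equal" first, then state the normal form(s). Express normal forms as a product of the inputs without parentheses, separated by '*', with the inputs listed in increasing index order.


equal; the common form is t1 * t2 * t3

The first expression reduces to t1 * t2 * t3
The second expression reduces to t1 * t2 * t3
Same normal form: equal.


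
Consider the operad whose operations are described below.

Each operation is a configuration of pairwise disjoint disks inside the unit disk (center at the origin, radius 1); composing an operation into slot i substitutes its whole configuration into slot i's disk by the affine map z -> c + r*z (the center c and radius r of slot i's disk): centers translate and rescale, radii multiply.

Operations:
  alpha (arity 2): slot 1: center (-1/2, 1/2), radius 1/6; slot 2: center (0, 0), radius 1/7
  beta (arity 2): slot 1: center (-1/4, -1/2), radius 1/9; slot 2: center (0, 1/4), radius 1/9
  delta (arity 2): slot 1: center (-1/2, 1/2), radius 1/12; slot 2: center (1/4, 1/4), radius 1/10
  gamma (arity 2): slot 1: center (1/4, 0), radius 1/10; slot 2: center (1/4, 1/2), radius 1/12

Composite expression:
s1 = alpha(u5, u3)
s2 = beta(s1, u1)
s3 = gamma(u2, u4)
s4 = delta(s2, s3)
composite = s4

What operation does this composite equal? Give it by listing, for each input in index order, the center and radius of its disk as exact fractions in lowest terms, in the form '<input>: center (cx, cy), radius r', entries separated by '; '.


u1: center (-1/2, 25/48), radius 1/108; u2: center (11/40, 1/4), radius 1/100; u3: center (-25/48, 11/24), radius 1/756; u4: center (11/40, 3/10), radius 1/120; u5: center (-227/432, 25/54), radius 1/648


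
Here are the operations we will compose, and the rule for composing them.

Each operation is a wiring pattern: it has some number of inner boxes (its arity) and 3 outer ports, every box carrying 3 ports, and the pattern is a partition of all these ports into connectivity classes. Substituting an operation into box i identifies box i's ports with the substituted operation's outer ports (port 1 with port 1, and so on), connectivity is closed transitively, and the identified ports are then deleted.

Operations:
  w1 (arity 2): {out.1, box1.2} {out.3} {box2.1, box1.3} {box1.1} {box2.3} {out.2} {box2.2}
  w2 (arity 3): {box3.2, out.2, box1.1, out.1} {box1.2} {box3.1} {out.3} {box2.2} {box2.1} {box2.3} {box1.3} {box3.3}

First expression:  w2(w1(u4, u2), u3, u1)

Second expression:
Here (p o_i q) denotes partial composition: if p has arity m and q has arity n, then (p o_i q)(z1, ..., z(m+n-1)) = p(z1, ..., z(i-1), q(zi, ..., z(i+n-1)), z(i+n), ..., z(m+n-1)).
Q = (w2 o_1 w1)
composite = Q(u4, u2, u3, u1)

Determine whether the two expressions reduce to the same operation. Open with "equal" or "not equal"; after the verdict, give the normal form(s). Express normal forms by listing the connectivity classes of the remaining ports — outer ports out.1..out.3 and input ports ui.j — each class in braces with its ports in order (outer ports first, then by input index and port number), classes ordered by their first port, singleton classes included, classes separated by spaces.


equal: each reduces to {out.1, out.2, u1.2, u4.2} {out.3} {u1.1} {u1.3} {u2.1, u4.3} {u2.2} {u2.3} {u3.1} {u3.2} {u3.3} {u4.1}

In normal form, the first expression is {out.1, out.2, u1.2, u4.2} {out.3} {u1.1} {u1.3} {u2.1, u4.3} {u2.2} {u2.3} {u3.1} {u3.2} {u3.3} {u4.1}
In normal form, the second expression is {out.1, out.2, u1.2, u4.2} {out.3} {u1.1} {u1.3} {u2.1, u4.3} {u2.2} {u2.3} {u3.1} {u3.2} {u3.3} {u4.1}
The normal forms match — equal.


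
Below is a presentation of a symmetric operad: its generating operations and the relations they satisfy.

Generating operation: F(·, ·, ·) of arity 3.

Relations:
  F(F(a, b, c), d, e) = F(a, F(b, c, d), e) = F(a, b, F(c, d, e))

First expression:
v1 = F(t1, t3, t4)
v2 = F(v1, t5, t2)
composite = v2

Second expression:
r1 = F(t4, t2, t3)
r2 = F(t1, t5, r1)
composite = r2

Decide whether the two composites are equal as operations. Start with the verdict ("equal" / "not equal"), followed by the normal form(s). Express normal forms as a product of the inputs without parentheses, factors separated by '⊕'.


not equal — first t1 ⊕ t3 ⊕ t4 ⊕ t5 ⊕ t2, second t1 ⊕ t5 ⊕ t4 ⊕ t2 ⊕ t3

Reducing the first expression gives t1 ⊕ t3 ⊕ t4 ⊕ t5 ⊕ t2
Reducing the second expression gives t1 ⊕ t5 ⊕ t4 ⊕ t2 ⊕ t3
The forms do not match — not equal.


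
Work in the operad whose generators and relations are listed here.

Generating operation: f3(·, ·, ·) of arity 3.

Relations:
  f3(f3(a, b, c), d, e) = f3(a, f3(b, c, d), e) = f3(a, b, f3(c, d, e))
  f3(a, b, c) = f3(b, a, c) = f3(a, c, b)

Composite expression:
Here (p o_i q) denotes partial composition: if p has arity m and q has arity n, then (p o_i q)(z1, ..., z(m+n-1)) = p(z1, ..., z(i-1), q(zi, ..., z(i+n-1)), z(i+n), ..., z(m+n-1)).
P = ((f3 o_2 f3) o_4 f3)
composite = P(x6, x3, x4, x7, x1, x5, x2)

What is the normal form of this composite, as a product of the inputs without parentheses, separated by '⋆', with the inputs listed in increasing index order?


Key point: f3 commutes, so take the x-inputs in any fixed order.
f3(x7, x1, x5) reduces to x7 ⋆ x1 ⋆ x5
f3(x3, x4, f3(x7, x1, x5)) reduces to x3 ⋆ x4 ⋆ x7 ⋆ x1 ⋆ x5
f3(x6, f3(x3, x4, f3(x7, x1, x5)), x2) reduces to x6 ⋆ x3 ⋆ x4 ⋆ x7 ⋆ x1 ⋆ x5 ⋆ x2
the factors in increasing index order: x1 ⋆ x2 ⋆ x3 ⋆ x4 ⋆ x5 ⋆ x6 ⋆ x7

x1 ⋆ x2 ⋆ x3 ⋆ x4 ⋆ x5 ⋆ x6 ⋆ x7


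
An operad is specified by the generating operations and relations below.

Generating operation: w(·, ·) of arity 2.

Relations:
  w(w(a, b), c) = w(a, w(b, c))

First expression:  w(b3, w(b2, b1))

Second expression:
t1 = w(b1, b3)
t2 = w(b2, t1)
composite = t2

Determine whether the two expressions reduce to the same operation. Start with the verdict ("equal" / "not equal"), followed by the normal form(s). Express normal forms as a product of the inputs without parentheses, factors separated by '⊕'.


not equal; first: b3 ⊕ b2 ⊕ b1; second: b2 ⊕ b1 ⊕ b3

Normal form of the first expression: b3 ⊕ b2 ⊕ b1
Normal form of the second expression: b2 ⊕ b1 ⊕ b3
The forms do not match — not equal.


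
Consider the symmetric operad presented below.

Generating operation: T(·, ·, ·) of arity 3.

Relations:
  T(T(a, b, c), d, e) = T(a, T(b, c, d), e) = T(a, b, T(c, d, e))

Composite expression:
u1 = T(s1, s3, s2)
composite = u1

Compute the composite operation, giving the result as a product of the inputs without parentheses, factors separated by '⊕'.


s1 ⊕ s3 ⊕ s2


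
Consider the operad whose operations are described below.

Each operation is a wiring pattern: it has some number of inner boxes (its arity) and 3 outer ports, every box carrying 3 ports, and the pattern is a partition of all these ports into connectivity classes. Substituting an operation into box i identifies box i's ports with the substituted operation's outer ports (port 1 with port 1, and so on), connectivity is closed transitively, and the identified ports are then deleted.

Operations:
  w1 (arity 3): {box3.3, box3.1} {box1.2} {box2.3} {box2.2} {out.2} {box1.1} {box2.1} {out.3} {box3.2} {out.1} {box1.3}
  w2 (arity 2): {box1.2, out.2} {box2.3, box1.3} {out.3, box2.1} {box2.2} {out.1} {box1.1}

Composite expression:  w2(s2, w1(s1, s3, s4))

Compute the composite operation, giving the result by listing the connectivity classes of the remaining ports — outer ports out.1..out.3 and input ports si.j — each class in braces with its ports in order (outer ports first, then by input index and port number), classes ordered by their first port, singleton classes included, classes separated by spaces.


Connectivity passes through glued w2-boundaries; trace each wire chain.
w1 over (s1, s3, s4) gives {out.1} {out.2} {out.3} {s1.1} {s1.2} {s1.3} {s3.1} {s3.2} {s3.3} {s4.1, s4.3} {s4.2}, out.j being that stage's outer ports
w2 over (s2, s1, s3, s4) gives {out.1} {out.2, s2.2} {out.3} {s1.1} {s1.2} {s1.3} {s2.1} {s2.3} {s3.1} {s3.2} {s3.3} {s4.1, s4.3} {s4.2}, out.j being that stage's outer ports

{out.1} {out.2, s2.2} {out.3} {s1.1} {s1.2} {s1.3} {s2.1} {s2.3} {s3.1} {s3.2} {s3.3} {s4.1, s4.3} {s4.2}


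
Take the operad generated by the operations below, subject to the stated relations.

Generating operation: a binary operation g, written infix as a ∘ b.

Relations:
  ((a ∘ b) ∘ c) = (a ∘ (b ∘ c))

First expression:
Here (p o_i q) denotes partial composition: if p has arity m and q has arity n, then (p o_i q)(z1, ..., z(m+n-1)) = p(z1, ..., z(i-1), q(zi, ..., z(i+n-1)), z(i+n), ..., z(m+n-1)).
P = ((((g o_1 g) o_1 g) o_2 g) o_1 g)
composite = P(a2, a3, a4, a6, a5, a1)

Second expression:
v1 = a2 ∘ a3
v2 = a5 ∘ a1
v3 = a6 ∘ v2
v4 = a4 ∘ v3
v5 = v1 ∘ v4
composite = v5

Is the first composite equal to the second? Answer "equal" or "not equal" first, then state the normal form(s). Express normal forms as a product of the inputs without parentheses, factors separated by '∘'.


Normal form of the first expression: a2 ∘ a3 ∘ a4 ∘ a6 ∘ a5 ∘ a1
Normal form of the second expression: a2 ∘ a3 ∘ a4 ∘ a6 ∘ a5 ∘ a1
One common form — equal.

equal — both sides give a2 ∘ a3 ∘ a4 ∘ a6 ∘ a5 ∘ a1


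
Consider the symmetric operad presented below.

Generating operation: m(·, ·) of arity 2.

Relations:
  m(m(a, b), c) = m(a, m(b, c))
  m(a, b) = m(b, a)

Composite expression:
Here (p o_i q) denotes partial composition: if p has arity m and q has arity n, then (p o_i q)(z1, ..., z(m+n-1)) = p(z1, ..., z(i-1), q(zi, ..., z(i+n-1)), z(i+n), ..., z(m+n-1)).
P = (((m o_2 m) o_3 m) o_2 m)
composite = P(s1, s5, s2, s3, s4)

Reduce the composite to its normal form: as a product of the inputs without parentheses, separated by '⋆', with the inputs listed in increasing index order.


s1 ⋆ s2 ⋆ s3 ⋆ s4 ⋆ s5


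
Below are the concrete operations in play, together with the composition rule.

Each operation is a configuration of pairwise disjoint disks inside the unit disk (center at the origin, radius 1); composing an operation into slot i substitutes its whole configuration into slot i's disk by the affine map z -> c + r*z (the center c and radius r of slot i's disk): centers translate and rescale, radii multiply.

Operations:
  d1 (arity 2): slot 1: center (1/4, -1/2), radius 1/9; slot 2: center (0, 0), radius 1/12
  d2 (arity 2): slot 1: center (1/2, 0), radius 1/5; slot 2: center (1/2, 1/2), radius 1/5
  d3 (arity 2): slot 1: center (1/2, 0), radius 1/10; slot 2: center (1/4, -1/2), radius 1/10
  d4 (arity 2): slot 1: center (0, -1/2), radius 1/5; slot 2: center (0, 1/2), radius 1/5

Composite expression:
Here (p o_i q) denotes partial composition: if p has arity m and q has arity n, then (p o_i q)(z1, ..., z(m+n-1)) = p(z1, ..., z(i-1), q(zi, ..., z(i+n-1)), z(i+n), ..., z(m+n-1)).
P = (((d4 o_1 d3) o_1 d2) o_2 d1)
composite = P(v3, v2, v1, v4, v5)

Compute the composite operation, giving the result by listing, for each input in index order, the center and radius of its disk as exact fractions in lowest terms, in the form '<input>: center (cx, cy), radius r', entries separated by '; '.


v1: center (11/100, -49/100), radius 1/3000; v2: center (111/1000, -123/250), radius 1/2250; v3: center (11/100, -1/2), radius 1/250; v4: center (1/20, -3/5), radius 1/50; v5: center (0, 1/2), radius 1/5


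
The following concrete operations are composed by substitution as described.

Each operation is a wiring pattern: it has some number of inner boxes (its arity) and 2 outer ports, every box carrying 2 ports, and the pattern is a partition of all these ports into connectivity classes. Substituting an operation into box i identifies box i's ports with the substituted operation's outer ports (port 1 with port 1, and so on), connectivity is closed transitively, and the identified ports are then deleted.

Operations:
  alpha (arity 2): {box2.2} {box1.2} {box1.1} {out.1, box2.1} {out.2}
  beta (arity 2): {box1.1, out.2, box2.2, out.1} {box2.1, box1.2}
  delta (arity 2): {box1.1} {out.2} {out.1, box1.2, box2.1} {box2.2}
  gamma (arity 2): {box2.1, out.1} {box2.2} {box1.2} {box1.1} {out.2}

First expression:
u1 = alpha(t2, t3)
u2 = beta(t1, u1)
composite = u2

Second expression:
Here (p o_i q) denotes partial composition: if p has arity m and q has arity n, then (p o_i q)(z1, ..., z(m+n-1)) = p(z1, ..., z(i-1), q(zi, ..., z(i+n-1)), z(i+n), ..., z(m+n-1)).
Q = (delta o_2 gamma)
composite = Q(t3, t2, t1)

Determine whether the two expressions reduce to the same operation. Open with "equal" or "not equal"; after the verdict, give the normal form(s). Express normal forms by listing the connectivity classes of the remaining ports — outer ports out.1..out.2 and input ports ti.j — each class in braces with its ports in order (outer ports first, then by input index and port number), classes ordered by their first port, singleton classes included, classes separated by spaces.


not equal; the first gives {out.1, out.2, t1.1} {t1.2, t3.1} {t2.1} {t2.2} {t3.2} and the second {out.1, t1.1, t3.2} {out.2} {t1.2} {t2.1} {t2.2} {t3.1}


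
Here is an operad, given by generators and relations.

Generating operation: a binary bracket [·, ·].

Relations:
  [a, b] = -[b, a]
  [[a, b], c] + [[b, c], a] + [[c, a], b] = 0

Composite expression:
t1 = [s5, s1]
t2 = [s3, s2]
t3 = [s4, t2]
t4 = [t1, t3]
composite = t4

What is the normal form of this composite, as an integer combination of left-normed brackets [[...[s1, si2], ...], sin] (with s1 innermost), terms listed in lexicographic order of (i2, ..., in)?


-[[[[s1, s5], s2], s3], s4] + [[[[s1, s5], s3], s2], s4] + [[[[s1, s5], s4], s2], s3] - [[[[s1, s5], s4], s3], s2]

Expand each bracket as ab - ba; the s1-initial words give the coefficients.
Composite bracket: [[s5, s1], [s4, [s3, s2]]]
Applying ab - ba throughout gives 16 signed words (2^4 = 16).
Only words starting with s1 matter:
  from s1s5s2s3s4, sign -1: term -[[[[s1, s5], s2], s3], s4]
  from s1s5s3s2s4, sign +1: term +[[[[s1, s5], s3], s2], s4]
  from s1s5s4s2s3, sign +1: term +[[[[s1, s5], s4], s2], s3]
  from s1s5s4s3s2, sign -1: term -[[[[s1, s5], s4], s3], s2]


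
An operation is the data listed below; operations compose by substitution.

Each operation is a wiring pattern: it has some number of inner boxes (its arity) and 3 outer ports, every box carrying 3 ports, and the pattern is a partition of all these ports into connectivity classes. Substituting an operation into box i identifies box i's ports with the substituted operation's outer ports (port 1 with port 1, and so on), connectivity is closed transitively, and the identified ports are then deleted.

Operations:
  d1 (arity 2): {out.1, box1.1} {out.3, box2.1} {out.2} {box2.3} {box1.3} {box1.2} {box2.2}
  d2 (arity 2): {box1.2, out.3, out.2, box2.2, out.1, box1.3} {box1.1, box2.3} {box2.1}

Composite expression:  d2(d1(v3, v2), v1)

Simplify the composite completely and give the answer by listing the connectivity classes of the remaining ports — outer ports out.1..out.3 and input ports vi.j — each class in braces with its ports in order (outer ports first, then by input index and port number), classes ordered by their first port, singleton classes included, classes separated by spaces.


Connectivity passes through glued d2-boundaries; trace each wire chain.
the subtree at d1 composes to {out.1, v3.1} {out.2} {out.3, v2.1} {v2.2} {v2.3} {v3.2} {v3.3} on (v3, v2); out.j = own outer ports
the subtree at d2 composes to {out.1, out.2, out.3, v1.2, v2.1} {v1.1} {v1.3, v3.1} {v2.2} {v2.3} {v3.2} {v3.3} on (v3, v2, v1); out.j = own outer ports

{out.1, out.2, out.3, v1.2, v2.1} {v1.1} {v1.3, v3.1} {v2.2} {v2.3} {v3.2} {v3.3}


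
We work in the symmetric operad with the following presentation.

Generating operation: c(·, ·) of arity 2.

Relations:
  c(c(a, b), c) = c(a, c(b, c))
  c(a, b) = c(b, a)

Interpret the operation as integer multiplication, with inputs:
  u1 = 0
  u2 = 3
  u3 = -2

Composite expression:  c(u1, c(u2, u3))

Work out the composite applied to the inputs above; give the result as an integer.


0

c(u2, u3) = -6
c(u1, c(u2, u3)) = 0


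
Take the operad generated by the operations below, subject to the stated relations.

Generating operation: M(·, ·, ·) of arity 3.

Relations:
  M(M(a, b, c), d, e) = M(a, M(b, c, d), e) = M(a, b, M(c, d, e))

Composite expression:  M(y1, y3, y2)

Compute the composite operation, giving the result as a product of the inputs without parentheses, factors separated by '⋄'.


The M-tree's shape is irrelevant; the y-reading-order decides.
M(y1, y3, y2) reduces to y1 ⋄ y3 ⋄ y2

y1 ⋄ y3 ⋄ y2


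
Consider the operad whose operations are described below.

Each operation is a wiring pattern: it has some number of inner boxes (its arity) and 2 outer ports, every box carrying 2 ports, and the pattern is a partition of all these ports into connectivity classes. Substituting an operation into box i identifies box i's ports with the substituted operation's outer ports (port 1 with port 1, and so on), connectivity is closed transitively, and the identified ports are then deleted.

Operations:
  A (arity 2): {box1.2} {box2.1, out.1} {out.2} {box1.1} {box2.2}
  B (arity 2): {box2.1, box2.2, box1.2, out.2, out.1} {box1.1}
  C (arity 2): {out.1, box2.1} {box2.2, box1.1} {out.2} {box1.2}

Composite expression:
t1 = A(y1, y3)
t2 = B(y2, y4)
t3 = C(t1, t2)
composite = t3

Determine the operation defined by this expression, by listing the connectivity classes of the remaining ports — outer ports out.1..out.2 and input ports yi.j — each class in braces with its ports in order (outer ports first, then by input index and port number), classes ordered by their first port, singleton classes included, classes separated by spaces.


{out.1, y2.2, y3.1, y4.1, y4.2} {out.2} {y1.1} {y1.2} {y2.1} {y3.2}

Connectivity passes through glued C-boundaries; trace each wire chain.
A over (y1, y3) gives {out.1, y3.1} {out.2} {y1.1} {y1.2} {y3.2}, out.j being that stage's outer ports
B over (y2, y4) gives {out.1, out.2, y2.2, y4.1, y4.2} {y2.1}, out.j being that stage's outer ports
C over (y1, y3, y2, y4) gives {out.1, y2.2, y3.1, y4.1, y4.2} {out.2} {y1.1} {y1.2} {y2.1} {y3.2}, out.j being that stage's outer ports


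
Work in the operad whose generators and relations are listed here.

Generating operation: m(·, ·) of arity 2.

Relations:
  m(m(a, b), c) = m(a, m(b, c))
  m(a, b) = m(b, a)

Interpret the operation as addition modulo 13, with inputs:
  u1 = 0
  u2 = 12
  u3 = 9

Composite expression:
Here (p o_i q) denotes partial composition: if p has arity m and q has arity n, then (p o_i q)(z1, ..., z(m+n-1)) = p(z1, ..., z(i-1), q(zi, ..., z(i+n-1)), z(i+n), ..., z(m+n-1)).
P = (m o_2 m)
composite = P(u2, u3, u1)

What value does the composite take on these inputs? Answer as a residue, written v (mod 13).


8 (mod 13)

m(u3, u1) = 9
m(u2, m(u3, u1)) = 8


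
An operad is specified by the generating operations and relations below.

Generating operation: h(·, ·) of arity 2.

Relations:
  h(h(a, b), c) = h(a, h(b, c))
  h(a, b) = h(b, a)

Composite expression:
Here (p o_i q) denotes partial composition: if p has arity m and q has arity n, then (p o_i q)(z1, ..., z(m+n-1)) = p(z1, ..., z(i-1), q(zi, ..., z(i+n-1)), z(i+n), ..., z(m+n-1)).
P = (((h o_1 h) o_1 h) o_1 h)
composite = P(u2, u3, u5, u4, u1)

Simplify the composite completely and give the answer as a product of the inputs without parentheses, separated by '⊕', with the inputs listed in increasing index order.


u1 ⊕ u2 ⊕ u3 ⊕ u4 ⊕ u5


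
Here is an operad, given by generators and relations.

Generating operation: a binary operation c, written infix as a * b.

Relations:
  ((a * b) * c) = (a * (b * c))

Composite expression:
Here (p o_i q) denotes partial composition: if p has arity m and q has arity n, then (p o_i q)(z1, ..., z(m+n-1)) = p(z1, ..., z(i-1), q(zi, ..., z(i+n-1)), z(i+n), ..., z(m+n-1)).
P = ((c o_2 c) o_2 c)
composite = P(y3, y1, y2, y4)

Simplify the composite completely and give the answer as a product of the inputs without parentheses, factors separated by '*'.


y3 * y1 * y2 * y4

Key point: c is associative — brackets drop, the y-order remains.
(y1 * y2) reduces to y1 * y2
((y1 * y2) * y4) reduces to y1 * y2 * y4
(y3 * ((y1 * y2) * y4)) reduces to y3 * y1 * y2 * y4


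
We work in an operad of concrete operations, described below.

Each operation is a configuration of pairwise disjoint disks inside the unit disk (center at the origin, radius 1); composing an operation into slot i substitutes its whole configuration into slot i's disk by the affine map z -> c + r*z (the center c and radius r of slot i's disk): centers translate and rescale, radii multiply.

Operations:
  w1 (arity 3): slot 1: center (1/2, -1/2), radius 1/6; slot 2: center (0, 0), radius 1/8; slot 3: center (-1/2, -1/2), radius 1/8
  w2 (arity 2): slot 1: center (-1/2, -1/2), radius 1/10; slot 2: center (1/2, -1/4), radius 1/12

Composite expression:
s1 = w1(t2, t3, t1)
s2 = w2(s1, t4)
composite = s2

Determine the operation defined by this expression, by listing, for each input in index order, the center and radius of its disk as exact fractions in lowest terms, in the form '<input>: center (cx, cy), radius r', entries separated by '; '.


t1: center (-11/20, -11/20), radius 1/80; t2: center (-9/20, -11/20), radius 1/60; t3: center (-1/2, -1/2), radius 1/80; t4: center (1/2, -1/4), radius 1/12

Nesting under w2 composes maps z -> c + r*z down each t-path.
tracing t2 down its 2-map path: center (-9/20, -11/20), radius 1/60
tracing t3 down its 2-map path: center (-1/2, -1/2), radius 1/80
tracing t1 down its 2-map path: center (-11/20, -11/20), radius 1/80
tracing t4 down its 1-map path: center (1/2, -1/4), radius 1/12


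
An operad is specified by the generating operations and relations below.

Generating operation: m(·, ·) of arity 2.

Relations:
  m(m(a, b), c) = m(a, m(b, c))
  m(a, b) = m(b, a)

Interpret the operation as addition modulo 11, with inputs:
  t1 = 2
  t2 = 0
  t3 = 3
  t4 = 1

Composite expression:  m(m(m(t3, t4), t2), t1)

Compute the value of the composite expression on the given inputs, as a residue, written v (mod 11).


6 (mod 11)

m(t3, t4) = 4
m(m(t3, t4), t2) = 4
m(m(m(t3, t4), t2), t1) = 6


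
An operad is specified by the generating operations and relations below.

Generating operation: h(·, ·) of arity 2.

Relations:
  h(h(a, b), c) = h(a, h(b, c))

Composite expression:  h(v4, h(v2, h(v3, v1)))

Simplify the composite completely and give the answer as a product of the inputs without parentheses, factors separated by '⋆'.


Key point: h is associative — brackets drop, the v-order remains.
h(v3, v1) unparenthesizes to v3 ⋆ v1
h(v2, h(v3, v1)) unparenthesizes to v2 ⋆ v3 ⋆ v1
h(v4, h(v2, h(v3, v1))) unparenthesizes to v4 ⋆ v2 ⋆ v3 ⋆ v1

v4 ⋆ v2 ⋆ v3 ⋆ v1


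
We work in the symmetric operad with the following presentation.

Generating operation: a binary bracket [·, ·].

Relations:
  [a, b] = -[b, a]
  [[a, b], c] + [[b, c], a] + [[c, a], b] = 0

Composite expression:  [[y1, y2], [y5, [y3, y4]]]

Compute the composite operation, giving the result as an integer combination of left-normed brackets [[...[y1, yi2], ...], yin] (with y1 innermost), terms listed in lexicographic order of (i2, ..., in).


Skip Jacobi rewriting: expand, keep y1-initial words, read off terms.
Composite bracket: [[y1, y2], [y5, [y3, y4]]]
Under [a, b] = ab - ba we get 16 signed associative words (2^4 = 16).
Keep just the words that open with y1:
  from y1y2y3y4y5, sign -1: term -[[[[y1, y2], y3], y4], y5]
  from y1y2y4y3y5, sign +1: term +[[[[y1, y2], y4], y3], y5]
  from y1y2y5y3y4, sign +1: term +[[[[y1, y2], y5], y3], y4]
  from y1y2y5y4y3, sign -1: term -[[[[y1, y2], y5], y4], y3]

-[[[[y1, y2], y3], y4], y5] + [[[[y1, y2], y4], y3], y5] + [[[[y1, y2], y5], y3], y4] - [[[[y1, y2], y5], y4], y3]


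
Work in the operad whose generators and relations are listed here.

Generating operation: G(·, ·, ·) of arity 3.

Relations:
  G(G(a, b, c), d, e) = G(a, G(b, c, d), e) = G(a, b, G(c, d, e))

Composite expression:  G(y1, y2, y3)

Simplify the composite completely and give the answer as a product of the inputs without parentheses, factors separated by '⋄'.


y1 ⋄ y2 ⋄ y3

Key point: G is associative — brackets drop, the y-order remains.
G(y1, y2, y3) flattens to y1 ⋄ y2 ⋄ y3


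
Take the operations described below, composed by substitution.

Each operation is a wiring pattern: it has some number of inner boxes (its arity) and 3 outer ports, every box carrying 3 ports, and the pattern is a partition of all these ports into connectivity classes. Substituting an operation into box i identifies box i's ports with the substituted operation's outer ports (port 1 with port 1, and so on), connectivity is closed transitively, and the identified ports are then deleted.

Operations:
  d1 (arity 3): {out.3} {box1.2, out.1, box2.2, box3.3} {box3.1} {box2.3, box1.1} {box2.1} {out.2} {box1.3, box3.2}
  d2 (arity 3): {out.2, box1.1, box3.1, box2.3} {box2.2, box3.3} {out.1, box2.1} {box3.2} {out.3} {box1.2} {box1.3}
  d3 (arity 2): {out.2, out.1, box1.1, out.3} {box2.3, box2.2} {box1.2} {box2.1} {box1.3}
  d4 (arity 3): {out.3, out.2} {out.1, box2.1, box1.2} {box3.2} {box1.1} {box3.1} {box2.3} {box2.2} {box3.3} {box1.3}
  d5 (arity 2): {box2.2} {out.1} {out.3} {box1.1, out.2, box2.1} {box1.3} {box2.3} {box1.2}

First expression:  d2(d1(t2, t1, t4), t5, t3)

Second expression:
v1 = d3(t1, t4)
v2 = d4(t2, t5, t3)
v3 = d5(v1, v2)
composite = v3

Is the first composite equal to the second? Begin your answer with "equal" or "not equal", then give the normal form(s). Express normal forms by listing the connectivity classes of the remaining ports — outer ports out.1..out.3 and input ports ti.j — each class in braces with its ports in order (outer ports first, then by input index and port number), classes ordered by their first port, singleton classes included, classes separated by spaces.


not equal: they reduce to {out.1, t5.1} {out.2, t1.2, t2.2, t3.1, t4.3, t5.3} {out.3} {t1.1} {t1.3, t2.1} {t2.3, t4.2} {t3.2} {t3.3, t5.2} {t4.1} and {out.1} {out.2, t1.1, t2.2, t5.1} {out.3} {t1.2} {t1.3} {t2.1} {t2.3} {t3.1} {t3.2} {t3.3} {t4.1} {t4.2, t4.3} {t5.2} {t5.3}

The first expression, normalized: {out.1, t5.1} {out.2, t1.2, t2.2, t3.1, t4.3, t5.3} {out.3} {t1.1} {t1.3, t2.1} {t2.3, t4.2} {t3.2} {t3.3, t5.2} {t4.1}
The second expression, normalized: {out.1} {out.2, t1.1, t2.2, t5.1} {out.3} {t1.2} {t1.3} {t2.1} {t2.3} {t3.1} {t3.2} {t3.3} {t4.1} {t4.2, t4.3} {t5.2} {t5.3}
No match — not equal.


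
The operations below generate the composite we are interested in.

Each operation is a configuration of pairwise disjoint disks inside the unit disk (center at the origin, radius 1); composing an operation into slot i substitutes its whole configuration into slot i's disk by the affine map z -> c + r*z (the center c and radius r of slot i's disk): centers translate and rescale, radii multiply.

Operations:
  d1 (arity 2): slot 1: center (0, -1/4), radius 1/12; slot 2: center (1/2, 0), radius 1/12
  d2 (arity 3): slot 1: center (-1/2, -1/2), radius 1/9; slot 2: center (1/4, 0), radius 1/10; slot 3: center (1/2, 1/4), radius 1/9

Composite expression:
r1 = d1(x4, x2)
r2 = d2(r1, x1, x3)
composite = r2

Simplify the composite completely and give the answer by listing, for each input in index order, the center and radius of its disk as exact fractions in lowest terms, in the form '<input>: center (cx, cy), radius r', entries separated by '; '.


Each x-disk chains the slot maps above it in d2; radii multiply.
x4 passes through 2 substitutions, ending at center (-1/2, -19/36), radius 1/108
x2 passes through 2 substitutions, ending at center (-4/9, -1/2), radius 1/108
x1 passes through 1 substitution, ending at center (1/4, 0), radius 1/10
x3 passes through 1 substitution, ending at center (1/2, 1/4), radius 1/9

x1: center (1/4, 0), radius 1/10; x2: center (-4/9, -1/2), radius 1/108; x3: center (1/2, 1/4), radius 1/9; x4: center (-1/2, -19/36), radius 1/108


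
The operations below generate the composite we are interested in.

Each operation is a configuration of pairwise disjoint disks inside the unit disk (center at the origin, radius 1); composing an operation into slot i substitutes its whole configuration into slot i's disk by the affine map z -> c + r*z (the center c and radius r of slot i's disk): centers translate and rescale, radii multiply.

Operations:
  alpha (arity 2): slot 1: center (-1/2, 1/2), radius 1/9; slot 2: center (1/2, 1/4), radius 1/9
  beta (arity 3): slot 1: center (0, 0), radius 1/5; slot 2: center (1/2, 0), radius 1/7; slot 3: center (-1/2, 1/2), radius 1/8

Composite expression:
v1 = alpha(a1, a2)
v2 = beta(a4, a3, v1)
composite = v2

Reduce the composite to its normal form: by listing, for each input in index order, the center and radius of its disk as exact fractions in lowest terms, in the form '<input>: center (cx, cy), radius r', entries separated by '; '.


a1: center (-9/16, 9/16), radius 1/72; a2: center (-7/16, 17/32), radius 1/72; a3: center (1/2, 0), radius 1/7; a4: center (0, 0), radius 1/5

Affine substitution under beta: radii multiply and a-centers shift.
a4: after 1 affine step, its disk has center (0, 0), radius 1/5
a3: after 1 affine step, its disk has center (1/2, 0), radius 1/7
a1: after 2 affine steps, its disk has center (-9/16, 9/16), radius 1/72
a2: after 2 affine steps, its disk has center (-7/16, 17/32), radius 1/72
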